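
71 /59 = 1.20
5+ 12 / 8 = 6.50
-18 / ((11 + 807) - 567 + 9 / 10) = -180 / 2519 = -0.07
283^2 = 80089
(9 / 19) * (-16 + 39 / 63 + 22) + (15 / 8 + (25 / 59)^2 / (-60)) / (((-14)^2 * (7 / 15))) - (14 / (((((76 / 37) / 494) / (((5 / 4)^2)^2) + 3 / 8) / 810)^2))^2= -2049076592963484815652572621494659557710695165659 / 489056355792258665317425825351584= -4189857812284299.34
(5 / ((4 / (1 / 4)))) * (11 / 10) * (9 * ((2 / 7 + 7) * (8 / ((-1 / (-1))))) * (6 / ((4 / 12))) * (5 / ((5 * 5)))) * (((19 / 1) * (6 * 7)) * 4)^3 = 105562214537472 / 5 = 21112442907494.40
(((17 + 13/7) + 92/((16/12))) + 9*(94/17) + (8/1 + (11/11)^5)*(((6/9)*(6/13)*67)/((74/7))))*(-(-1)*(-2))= -17763870/57239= -310.35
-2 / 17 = -0.12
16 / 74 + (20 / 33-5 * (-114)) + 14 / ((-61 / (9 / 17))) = 722608192 / 1266177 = 570.70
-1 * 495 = -495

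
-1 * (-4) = 4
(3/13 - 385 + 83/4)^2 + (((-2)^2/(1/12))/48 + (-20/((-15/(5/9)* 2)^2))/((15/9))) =87069265331/657072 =132511.00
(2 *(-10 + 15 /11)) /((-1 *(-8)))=-2.16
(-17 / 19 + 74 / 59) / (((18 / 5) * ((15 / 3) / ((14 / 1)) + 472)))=14105 / 66718557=0.00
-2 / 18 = -1 / 9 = -0.11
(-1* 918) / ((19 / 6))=-5508 / 19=-289.89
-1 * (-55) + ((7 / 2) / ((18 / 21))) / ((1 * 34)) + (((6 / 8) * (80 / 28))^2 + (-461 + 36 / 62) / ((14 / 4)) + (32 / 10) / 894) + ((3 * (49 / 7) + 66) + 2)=2642108069 / 153905080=17.17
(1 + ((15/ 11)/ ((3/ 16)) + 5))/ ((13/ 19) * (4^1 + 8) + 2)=1387/ 1067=1.30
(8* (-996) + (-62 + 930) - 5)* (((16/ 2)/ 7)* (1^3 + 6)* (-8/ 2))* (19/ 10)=431984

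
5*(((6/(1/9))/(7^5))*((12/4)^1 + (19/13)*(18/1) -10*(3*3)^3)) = -25485030/218491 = -116.64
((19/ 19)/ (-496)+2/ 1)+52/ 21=46603/ 10416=4.47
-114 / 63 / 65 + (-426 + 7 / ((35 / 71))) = -112429 / 273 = -411.83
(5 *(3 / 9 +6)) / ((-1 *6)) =-95 / 18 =-5.28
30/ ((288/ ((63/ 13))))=105/ 208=0.50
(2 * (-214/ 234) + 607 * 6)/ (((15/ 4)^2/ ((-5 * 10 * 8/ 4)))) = -25885.66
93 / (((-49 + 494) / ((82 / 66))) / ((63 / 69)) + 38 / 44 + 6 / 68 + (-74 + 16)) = 4991217 / 17991679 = 0.28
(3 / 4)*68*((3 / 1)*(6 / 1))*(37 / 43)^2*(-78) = -98025876 / 1849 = -53015.62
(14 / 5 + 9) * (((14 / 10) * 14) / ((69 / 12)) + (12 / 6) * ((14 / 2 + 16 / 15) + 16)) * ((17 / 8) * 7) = 62423711 / 6900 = 9046.91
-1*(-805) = 805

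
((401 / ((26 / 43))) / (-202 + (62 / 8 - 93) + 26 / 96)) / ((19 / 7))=-2896824 / 3402425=-0.85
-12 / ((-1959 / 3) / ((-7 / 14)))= -6 / 653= -0.01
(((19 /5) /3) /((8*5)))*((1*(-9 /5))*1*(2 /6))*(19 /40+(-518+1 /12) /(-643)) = -1877219 /77160000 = -0.02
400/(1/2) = 800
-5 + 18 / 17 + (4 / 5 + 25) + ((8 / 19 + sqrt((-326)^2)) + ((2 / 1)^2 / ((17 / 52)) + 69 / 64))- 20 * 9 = 18769483 / 103360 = 181.59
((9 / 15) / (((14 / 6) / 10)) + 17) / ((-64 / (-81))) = 11097 / 448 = 24.77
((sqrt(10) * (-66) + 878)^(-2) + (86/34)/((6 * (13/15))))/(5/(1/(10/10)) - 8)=-364536548699/2248250854148 - 4829 * sqrt(10)/66125025122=-0.16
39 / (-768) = -13 / 256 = -0.05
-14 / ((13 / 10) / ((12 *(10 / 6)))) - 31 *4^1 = -4412 / 13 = -339.38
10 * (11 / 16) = 6.88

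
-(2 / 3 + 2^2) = -14 / 3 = -4.67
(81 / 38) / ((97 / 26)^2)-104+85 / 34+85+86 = 24903925 / 357542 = 69.65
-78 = -78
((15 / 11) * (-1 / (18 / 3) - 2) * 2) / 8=-0.74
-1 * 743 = -743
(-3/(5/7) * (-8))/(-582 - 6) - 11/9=-403/315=-1.28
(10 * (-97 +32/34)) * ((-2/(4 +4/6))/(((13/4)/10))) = 1959600/1547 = 1266.71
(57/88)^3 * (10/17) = 0.16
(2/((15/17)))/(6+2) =17/60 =0.28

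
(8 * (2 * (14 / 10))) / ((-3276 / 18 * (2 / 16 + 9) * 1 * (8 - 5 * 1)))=-64 / 14235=-0.00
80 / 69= 1.16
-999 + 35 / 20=-3989 / 4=-997.25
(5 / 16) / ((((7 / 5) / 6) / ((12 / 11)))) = 225 / 154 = 1.46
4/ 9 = 0.44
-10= -10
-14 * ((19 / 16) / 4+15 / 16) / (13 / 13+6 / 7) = -3871 / 416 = -9.31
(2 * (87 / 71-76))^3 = -1197093749032 / 357911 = -3344668.78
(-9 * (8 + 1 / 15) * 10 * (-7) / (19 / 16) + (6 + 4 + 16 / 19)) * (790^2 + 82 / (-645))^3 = 5317346261952021630308105355376 / 5098386375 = 1042946899439731385659.86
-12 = -12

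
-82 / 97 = -0.85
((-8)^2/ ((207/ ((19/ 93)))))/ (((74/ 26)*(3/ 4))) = 63232/ 2136861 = 0.03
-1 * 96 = -96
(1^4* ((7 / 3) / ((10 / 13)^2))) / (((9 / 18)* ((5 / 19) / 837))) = 6271083 / 250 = 25084.33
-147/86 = -1.71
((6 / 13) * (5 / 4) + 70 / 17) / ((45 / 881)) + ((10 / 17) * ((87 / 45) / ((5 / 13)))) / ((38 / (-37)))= 33645403 / 377910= 89.03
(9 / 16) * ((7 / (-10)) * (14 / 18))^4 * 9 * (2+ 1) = 5764801 / 4320000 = 1.33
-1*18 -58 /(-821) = -14720 /821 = -17.93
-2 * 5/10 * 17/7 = -17/7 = -2.43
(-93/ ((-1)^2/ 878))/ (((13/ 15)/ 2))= -2449620/ 13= -188432.31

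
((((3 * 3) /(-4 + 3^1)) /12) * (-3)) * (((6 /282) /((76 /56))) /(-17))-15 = -455493 /30362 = -15.00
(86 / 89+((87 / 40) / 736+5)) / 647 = 15640383 / 1695243520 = 0.01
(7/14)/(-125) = -0.00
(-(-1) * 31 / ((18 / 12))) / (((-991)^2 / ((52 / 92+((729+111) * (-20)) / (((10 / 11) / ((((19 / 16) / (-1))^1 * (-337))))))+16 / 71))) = -748761169348 / 4811214819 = -155.63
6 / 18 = 1 / 3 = 0.33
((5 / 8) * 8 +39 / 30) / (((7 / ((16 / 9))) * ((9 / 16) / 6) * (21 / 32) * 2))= 4096 / 315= 13.00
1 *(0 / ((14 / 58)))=0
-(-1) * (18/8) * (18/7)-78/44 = 309/77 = 4.01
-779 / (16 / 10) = -3895 / 8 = -486.88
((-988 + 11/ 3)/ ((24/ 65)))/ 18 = -191945/ 1296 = -148.11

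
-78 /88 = -39 /44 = -0.89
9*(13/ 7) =117/ 7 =16.71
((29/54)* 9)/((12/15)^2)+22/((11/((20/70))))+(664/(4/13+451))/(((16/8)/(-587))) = -1670478671/3942624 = -423.70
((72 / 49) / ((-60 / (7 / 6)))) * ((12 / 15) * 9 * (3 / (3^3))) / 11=-4 / 1925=-0.00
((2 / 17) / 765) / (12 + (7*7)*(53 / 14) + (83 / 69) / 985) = 18124 / 23275777647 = 0.00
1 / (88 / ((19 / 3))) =0.07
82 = 82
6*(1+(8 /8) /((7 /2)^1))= 54 /7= 7.71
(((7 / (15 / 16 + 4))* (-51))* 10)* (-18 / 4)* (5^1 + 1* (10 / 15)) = 1456560 / 79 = 18437.47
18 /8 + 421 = 423.25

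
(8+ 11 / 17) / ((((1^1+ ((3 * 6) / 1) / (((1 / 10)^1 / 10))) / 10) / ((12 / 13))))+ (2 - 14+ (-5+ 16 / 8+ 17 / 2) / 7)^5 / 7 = -37966755796022177 / 1498456724128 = -25337.24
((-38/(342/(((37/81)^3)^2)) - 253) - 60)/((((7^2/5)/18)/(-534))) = 1416179694588227080/4613015762523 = 306996.50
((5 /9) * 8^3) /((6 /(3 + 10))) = 16640 /27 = 616.30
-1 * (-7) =7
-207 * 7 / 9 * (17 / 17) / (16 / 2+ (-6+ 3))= -161 / 5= -32.20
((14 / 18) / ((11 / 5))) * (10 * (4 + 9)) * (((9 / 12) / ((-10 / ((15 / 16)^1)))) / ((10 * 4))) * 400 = -11375 / 352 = -32.32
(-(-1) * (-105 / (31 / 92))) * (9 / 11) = -86940 / 341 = -254.96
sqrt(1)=1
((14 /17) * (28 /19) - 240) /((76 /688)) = -13266016 /6137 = -2161.65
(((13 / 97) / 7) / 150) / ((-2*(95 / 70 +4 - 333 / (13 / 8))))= 169 / 528470550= 0.00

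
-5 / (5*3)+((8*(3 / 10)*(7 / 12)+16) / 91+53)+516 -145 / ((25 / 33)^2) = 10790662 / 34125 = 316.21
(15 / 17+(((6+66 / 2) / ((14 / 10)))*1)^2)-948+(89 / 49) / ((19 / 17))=-2682235 / 15827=-169.47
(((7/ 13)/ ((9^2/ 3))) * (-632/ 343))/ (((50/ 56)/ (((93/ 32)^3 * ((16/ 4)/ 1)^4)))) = -2353489/ 9100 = -258.63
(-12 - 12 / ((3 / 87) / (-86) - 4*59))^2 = 5496042564496 / 38492478025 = 142.78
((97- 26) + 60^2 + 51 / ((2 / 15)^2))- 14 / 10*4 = 130683 / 20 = 6534.15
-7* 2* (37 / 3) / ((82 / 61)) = -15799 / 123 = -128.45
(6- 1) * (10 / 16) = 25 / 8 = 3.12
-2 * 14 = -28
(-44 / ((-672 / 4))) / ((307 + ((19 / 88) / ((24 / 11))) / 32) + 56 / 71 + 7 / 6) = 799744 / 943425763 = 0.00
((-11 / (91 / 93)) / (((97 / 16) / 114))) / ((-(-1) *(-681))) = 621984 / 2003729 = 0.31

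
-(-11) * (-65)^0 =11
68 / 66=1.03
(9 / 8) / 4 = 0.28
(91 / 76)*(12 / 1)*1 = 273 / 19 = 14.37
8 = 8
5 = 5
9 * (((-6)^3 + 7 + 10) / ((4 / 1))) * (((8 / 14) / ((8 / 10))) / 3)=-2985 / 28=-106.61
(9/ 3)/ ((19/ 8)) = 1.26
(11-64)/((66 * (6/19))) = -1007/396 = -2.54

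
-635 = -635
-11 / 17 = -0.65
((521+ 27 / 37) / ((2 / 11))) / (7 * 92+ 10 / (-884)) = 46928024 / 10531791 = 4.46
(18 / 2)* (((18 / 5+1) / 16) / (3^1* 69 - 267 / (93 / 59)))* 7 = 44919 / 93280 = 0.48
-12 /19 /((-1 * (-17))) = -12 /323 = -0.04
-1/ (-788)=0.00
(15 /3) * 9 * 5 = 225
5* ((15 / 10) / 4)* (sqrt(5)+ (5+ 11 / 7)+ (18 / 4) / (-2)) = 15* sqrt(5) / 8+ 1815 / 224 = 12.30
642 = 642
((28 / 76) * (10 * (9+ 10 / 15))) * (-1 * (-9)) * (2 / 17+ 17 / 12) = 317695 / 646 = 491.79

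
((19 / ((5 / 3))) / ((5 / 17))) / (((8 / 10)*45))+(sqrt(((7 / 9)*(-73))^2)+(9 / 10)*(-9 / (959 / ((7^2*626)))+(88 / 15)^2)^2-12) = 122170947262393 / 2111512500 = 57859.45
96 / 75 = 32 / 25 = 1.28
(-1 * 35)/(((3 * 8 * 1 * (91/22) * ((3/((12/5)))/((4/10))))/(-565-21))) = 12892/195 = 66.11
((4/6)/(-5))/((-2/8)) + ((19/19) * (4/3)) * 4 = 88/15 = 5.87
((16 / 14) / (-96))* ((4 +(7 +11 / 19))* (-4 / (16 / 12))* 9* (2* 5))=4950 / 133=37.22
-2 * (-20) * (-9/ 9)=-40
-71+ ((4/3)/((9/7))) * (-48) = -1087/9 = -120.78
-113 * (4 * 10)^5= -11571200000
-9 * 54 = -486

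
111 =111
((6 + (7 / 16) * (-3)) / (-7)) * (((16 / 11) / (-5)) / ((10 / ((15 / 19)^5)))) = 2278125 / 381319246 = 0.01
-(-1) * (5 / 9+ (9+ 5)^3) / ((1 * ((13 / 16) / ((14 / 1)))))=5533024 / 117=47290.80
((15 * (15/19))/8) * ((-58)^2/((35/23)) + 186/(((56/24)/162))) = 2977605/133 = 22388.01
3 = 3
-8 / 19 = -0.42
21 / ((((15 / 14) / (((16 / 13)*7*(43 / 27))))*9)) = 471968 / 15795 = 29.88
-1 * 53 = -53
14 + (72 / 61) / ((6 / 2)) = 878 / 61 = 14.39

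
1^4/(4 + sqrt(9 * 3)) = -4/11 + 3 * sqrt(3)/11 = 0.11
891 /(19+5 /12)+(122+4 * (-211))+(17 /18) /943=-2673978155 /3954942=-676.11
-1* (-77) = 77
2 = 2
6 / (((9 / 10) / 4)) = 80 / 3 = 26.67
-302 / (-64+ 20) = 151 / 22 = 6.86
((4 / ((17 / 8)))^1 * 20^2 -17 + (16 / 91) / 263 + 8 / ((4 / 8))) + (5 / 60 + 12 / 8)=3678960091 / 4882332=753.53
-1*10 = -10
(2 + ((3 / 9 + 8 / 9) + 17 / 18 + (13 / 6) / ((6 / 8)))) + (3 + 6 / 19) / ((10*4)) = 48827 / 6840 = 7.14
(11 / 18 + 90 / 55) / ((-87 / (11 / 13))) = -445 / 20358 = -0.02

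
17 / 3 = 5.67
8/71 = 0.11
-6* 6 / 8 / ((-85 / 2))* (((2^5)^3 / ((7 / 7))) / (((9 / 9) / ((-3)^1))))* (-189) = 167215104 / 85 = 1967236.52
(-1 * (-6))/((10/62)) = 186/5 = 37.20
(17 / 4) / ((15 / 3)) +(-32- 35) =-1323 / 20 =-66.15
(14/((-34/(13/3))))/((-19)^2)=-91/18411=-0.00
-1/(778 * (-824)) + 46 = 29489313/641072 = 46.00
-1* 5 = -5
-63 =-63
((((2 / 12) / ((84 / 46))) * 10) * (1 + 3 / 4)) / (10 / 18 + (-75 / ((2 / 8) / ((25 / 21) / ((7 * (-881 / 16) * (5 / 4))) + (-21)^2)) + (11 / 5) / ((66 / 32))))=-1079225 / 89392017448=-0.00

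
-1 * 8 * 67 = -536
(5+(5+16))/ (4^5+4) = 13/ 514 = 0.03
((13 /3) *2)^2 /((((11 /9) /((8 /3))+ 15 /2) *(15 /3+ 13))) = 2704 /5157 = 0.52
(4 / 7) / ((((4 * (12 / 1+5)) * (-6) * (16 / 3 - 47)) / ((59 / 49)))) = 59 / 1457750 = 0.00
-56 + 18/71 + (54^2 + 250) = 220828/71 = 3110.25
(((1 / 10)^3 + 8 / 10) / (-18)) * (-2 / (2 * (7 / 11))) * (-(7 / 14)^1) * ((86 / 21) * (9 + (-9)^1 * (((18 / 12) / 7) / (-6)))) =-3662439 / 2744000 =-1.33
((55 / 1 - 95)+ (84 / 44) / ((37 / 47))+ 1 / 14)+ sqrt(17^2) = -116829 / 5698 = -20.50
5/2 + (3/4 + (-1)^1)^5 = 2559/1024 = 2.50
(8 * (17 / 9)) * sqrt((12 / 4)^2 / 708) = 68 * sqrt(177) / 531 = 1.70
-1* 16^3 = -4096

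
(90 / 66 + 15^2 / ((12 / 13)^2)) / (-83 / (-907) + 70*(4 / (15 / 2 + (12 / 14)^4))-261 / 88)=1635798086535 / 196920134398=8.31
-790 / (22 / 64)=-25280 / 11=-2298.18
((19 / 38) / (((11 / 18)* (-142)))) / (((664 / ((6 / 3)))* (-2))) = 9 / 1037168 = 0.00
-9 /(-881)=9 /881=0.01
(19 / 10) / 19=1 / 10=0.10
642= 642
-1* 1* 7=-7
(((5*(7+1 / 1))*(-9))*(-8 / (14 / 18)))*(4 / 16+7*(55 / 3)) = 3332880 / 7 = 476125.71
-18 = -18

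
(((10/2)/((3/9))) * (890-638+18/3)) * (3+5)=30960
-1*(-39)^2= -1521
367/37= 9.92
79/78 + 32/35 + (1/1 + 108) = 302831/2730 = 110.93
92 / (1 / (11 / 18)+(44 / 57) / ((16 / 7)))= 230736 / 4951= 46.60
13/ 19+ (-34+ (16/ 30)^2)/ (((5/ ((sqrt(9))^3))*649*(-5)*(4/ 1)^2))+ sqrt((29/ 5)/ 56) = sqrt(2030)/ 140+ 42401201/ 61655000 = 1.01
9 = 9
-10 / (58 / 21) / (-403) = 105 / 11687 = 0.01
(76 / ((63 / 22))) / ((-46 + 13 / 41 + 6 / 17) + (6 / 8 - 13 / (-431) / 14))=-2009122016 / 3374656119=-0.60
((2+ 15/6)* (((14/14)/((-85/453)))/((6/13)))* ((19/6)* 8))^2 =12519595881/7225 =1732816.04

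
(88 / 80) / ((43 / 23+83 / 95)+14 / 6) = 14421 / 66554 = 0.22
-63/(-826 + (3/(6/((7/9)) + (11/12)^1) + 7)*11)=0.08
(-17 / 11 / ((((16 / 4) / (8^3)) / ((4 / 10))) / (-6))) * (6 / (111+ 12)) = 52224 / 2255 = 23.16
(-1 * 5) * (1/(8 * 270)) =-0.00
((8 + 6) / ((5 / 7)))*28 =2744 / 5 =548.80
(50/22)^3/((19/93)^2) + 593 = 420071788/480491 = 874.26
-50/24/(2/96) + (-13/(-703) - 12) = -78723/703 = -111.98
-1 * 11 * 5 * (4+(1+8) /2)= -467.50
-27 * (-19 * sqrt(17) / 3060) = 57 * sqrt(17) / 340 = 0.69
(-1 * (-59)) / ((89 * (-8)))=-59 / 712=-0.08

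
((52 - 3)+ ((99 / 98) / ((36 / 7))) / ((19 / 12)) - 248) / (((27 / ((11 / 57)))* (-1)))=581911 / 409374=1.42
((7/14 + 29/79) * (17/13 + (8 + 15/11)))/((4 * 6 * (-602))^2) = 14933/336884131584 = 0.00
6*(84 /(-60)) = -42 /5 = -8.40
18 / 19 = 0.95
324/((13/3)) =972/13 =74.77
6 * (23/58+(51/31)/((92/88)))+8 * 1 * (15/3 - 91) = -13981351/20677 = -676.18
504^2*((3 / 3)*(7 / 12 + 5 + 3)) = 2180304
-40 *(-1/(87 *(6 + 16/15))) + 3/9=1837/4611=0.40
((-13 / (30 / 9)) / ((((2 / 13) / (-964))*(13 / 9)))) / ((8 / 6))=253773 / 20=12688.65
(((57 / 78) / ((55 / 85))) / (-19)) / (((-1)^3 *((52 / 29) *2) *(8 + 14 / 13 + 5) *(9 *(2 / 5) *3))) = 2465 / 22610016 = 0.00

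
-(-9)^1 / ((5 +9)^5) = 9 / 537824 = 0.00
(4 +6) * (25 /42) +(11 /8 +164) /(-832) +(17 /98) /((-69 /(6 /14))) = 906182831 /157527552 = 5.75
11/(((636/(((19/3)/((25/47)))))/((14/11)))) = 0.26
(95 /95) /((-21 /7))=-1 /3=-0.33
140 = 140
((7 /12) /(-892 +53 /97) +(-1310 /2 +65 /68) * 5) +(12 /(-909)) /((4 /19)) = -416178317125 /127260606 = -3270.28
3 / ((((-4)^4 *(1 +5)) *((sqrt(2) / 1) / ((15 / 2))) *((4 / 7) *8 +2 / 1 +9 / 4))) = 0.00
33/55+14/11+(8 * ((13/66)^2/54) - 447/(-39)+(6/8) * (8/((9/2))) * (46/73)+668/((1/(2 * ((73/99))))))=139421178671/139517235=999.31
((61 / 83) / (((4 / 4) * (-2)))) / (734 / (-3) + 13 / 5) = 915 / 602746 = 0.00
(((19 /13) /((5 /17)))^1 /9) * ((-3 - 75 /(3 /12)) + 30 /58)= -944452 /5655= -167.01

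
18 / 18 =1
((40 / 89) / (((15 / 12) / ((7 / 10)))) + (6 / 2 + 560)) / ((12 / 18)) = 751941 / 890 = 844.88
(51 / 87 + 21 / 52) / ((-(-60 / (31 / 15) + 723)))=-46283 / 32441604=-0.00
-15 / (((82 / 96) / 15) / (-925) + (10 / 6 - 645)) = 9990000 / 428460041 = 0.02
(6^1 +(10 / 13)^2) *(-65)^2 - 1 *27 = 27823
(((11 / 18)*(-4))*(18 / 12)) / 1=-3.67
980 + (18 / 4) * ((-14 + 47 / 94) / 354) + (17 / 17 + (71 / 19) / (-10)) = 43963589 / 44840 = 980.45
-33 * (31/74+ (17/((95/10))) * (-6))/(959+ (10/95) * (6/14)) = 3351117/9438922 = 0.36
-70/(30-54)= 35/12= 2.92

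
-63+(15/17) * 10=-921/17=-54.18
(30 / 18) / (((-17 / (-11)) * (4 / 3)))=55 / 68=0.81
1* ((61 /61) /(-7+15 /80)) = -16 /109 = -0.15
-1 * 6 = -6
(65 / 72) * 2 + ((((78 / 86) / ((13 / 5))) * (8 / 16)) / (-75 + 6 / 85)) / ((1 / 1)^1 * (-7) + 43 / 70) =884312465 / 489674196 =1.81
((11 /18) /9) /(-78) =-11 /12636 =-0.00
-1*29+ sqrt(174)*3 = 10.57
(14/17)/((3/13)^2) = 2366/153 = 15.46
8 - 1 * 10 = -2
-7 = -7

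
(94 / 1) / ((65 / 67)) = 6298 / 65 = 96.89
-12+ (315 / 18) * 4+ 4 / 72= 1045 / 18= 58.06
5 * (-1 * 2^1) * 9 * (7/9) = -70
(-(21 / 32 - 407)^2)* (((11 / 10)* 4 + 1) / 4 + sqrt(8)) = -169078009* sqrt(2) / 512 - 4565106243 / 20480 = -689922.01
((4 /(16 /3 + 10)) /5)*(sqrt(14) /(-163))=-6*sqrt(14) /18745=-0.00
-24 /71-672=-47736 /71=-672.34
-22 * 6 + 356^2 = 126604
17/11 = 1.55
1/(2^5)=1/32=0.03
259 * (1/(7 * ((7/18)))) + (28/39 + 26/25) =661348/6825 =96.90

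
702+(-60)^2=4302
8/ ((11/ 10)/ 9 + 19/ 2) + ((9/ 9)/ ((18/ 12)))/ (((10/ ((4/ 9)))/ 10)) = 13184/ 11691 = 1.13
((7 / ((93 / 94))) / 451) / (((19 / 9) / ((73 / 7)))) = 20586 / 265639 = 0.08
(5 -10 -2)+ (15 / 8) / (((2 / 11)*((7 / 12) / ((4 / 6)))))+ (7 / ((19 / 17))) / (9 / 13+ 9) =5.43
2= 2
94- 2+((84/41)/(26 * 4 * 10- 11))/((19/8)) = 92.00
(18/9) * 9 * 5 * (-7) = -630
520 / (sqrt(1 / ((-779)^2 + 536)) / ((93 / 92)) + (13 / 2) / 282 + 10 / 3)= 324052063566734880 / 2091620528493737 - 157249697280 * sqrt(607377) / 2091620528493737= 154.87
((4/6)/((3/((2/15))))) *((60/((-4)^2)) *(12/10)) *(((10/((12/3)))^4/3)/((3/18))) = 125/12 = 10.42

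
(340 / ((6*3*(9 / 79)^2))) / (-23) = -1060970 / 16767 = -63.28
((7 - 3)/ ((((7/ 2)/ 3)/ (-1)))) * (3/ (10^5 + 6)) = -36/ 350021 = -0.00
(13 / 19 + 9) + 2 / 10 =9.88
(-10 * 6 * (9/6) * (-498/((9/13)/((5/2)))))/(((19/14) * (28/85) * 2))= 6878625/38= 181016.45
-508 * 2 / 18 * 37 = -18796 / 9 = -2088.44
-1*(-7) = 7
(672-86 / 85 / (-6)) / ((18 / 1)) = 171403 / 4590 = 37.34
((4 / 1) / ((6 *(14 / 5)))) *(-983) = -4915 / 21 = -234.05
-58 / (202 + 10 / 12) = -348 / 1217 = -0.29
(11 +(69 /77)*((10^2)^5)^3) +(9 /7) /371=25599000000000000000000000000314336 /28567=896103896103896103896103900000.00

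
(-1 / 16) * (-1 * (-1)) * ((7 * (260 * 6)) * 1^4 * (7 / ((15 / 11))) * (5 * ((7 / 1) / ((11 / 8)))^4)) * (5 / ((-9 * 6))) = 39153587200 / 35937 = 1089506.28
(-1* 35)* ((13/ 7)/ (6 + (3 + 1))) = -13/ 2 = -6.50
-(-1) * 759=759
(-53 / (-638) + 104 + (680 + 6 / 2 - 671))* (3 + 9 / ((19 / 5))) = 3777111 / 6061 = 623.18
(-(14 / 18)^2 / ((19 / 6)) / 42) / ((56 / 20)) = -5 / 3078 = -0.00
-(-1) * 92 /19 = 92 /19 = 4.84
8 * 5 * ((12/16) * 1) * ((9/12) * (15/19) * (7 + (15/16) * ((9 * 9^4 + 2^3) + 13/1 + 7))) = 983931.29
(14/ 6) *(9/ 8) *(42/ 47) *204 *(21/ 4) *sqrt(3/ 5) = 472311 *sqrt(15)/ 940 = 1946.01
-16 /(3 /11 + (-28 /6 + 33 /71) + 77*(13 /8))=-299904 /2271695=-0.13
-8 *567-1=-4537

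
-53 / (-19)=53 / 19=2.79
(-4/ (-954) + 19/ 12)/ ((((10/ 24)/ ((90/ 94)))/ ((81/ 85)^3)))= 4829204367/ 1529785375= 3.16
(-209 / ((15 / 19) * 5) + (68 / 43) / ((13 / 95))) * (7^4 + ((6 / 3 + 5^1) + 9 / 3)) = -99792.05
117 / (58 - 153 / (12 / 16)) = -117 / 146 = -0.80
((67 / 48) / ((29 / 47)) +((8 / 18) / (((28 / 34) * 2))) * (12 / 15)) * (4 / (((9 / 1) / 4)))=362197 / 82215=4.41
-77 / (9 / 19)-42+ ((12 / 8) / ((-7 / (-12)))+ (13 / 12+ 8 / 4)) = -50123 / 252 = -198.90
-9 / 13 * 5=-45 / 13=-3.46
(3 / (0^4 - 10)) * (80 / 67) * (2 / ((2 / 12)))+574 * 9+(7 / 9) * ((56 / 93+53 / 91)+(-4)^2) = 3772763765 / 729027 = 5175.07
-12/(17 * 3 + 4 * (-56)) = 12/173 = 0.07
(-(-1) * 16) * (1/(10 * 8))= 1/5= 0.20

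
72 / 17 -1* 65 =-1033 / 17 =-60.76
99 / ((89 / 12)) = 1188 / 89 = 13.35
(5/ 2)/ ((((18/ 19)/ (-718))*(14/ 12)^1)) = -34105/ 21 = -1624.05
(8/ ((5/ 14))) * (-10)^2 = 2240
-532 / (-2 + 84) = -266 / 41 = -6.49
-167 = -167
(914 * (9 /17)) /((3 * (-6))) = -457 /17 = -26.88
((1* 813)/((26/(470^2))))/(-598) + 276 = -43825113/3887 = -11274.79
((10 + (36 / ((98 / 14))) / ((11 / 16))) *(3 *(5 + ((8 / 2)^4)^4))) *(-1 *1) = -17343077961438 / 77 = -225234778719.97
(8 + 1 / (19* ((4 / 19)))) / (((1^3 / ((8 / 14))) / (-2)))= -66 / 7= -9.43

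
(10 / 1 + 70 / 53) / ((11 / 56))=33600 / 583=57.63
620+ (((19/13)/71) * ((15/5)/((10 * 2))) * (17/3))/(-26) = 297574877/479960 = 620.00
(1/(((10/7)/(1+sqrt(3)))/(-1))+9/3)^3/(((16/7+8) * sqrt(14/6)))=-2023 * sqrt(7)/4000+2231 * sqrt(21)/7200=0.08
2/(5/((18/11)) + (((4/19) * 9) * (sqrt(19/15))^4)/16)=1800/2921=0.62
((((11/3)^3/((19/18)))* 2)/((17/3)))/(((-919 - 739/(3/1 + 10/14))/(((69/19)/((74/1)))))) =-1591876/2200071541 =-0.00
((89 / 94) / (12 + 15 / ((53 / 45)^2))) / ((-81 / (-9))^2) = 250001 / 487927962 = 0.00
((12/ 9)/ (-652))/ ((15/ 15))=-0.00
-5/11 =-0.45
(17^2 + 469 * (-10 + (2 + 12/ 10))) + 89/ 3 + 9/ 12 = -172187/ 60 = -2869.78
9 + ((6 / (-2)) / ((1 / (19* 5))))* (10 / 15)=-181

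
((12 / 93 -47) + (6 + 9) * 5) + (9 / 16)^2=28.45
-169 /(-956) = 169 /956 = 0.18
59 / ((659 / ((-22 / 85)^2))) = 0.01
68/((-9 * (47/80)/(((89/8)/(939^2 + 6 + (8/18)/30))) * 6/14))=-2118200/5594557909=-0.00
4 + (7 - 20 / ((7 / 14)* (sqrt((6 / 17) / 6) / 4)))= 11 - 160* sqrt(17)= -648.70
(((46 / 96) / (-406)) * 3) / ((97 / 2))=-23 / 315056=-0.00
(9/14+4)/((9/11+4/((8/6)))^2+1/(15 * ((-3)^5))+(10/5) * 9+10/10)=28667925/207333196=0.14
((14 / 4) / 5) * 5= 7 / 2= 3.50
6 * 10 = 60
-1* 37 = -37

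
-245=-245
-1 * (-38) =38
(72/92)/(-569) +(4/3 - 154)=-5993900/39261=-152.67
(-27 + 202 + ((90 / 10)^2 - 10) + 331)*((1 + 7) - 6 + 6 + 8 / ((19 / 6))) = 6073.68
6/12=1/2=0.50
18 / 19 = 0.95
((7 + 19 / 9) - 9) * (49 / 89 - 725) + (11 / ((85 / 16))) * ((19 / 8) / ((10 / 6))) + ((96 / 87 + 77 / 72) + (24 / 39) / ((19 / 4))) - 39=-2228587535609 / 19507714200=-114.24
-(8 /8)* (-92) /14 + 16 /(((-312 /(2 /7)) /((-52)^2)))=-33.05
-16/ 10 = -8/ 5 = -1.60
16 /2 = 8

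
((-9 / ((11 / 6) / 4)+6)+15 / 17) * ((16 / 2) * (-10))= 190800 / 187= 1020.32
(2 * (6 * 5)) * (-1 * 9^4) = -393660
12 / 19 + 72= 1380 / 19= 72.63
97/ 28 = 3.46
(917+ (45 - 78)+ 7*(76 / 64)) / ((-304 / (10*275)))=-19630875 / 2432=-8071.91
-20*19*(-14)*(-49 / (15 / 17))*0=0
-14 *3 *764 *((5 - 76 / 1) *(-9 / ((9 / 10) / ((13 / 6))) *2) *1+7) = -98948696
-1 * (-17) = 17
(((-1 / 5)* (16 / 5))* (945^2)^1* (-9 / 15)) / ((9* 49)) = 3888 / 5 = 777.60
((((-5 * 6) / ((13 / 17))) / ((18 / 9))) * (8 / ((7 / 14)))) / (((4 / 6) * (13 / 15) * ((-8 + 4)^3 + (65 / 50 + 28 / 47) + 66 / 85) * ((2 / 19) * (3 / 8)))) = 18581544000 / 82811521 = 224.38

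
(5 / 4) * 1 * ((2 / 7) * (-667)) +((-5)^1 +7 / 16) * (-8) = -1412 / 7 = -201.71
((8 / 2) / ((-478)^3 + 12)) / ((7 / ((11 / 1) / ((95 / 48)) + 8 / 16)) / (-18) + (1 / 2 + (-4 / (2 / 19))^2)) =-20718 / 817089678823535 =-0.00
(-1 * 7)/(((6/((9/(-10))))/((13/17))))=273/340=0.80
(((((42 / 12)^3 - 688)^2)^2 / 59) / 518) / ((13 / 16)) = 54574791347557 / 7823872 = 6975419.76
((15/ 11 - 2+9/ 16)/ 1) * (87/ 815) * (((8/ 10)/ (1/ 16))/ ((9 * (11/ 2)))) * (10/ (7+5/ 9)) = -4524/ 1676455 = -0.00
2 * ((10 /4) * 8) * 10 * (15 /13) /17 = 6000 /221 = 27.15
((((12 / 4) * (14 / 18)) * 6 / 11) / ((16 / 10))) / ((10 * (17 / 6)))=0.03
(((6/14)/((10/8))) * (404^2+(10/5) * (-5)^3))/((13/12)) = 23467104/455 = 51576.05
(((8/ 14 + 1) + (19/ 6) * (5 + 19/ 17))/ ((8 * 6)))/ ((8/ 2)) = 7477/ 68544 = 0.11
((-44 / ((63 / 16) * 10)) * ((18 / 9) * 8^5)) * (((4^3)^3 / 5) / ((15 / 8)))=-48378511622144 / 23625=-2047767687.71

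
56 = 56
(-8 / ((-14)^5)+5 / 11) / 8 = 336151 / 5916064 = 0.06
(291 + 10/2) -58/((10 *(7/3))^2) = 724939/2450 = 295.89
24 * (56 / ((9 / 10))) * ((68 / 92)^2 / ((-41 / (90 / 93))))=-12947200 / 672359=-19.26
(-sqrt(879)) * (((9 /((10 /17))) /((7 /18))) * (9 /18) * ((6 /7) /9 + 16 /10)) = -40851 * sqrt(879) /1225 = -988.69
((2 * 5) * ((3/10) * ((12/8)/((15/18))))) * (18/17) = 486/85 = 5.72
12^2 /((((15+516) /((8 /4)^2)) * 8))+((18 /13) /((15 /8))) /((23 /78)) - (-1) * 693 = 4719917 /6785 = 695.64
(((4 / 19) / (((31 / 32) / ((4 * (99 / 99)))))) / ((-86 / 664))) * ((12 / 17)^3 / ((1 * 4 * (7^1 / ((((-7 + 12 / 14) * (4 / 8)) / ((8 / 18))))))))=82612224 / 141794093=0.58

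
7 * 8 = 56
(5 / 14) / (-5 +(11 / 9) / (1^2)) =-45 / 476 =-0.09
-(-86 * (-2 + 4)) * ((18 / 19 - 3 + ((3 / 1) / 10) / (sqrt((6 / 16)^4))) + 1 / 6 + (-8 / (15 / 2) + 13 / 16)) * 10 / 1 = -1333 / 114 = -11.69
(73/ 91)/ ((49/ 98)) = 146/ 91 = 1.60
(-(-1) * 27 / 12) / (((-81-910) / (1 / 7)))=-9 / 27748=-0.00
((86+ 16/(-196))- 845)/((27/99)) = -409145/147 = -2783.30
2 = 2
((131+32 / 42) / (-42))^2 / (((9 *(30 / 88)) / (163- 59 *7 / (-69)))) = 196399125428 / 362318103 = 542.06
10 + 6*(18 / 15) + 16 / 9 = 18.98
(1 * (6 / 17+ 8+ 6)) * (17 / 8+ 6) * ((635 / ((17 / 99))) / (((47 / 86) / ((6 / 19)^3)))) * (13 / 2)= 161521.81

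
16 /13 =1.23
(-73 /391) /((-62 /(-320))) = -11680 /12121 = -0.96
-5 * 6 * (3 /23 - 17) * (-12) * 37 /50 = -516816 /115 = -4494.05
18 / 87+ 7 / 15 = 293 / 435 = 0.67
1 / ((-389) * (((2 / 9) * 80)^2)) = -81 / 9958400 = -0.00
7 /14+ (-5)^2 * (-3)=-149 /2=-74.50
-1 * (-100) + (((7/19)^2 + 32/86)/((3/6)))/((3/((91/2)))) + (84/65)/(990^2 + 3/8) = 912999956409901/7911331022985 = 115.40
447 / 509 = 0.88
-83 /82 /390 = -83 /31980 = -0.00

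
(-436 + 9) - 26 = -453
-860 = -860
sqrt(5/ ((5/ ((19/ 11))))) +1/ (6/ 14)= sqrt(209)/ 11 +7/ 3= 3.65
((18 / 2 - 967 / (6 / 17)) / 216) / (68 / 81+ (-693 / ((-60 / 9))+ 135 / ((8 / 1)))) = -81925 / 788386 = -0.10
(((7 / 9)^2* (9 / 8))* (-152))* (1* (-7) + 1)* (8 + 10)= 11172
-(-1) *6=6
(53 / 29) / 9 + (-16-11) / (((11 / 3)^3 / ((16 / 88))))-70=-267095635 / 3821301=-69.90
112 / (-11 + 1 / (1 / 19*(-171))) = -252 / 25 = -10.08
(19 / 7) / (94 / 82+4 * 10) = 779 / 11809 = 0.07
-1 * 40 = -40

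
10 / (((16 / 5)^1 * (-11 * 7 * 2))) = -25 / 1232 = -0.02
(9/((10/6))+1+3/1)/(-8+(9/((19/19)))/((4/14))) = 2/5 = 0.40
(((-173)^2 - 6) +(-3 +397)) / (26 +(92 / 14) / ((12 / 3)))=424438 / 387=1096.74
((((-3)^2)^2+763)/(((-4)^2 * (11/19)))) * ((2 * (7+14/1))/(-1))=-84189/22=-3826.77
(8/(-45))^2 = 64/2025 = 0.03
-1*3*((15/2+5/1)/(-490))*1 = 0.08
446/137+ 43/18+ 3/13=188345/32058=5.88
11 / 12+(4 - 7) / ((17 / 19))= -497 / 204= -2.44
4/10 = 2/5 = 0.40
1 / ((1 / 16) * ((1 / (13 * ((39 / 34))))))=4056 / 17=238.59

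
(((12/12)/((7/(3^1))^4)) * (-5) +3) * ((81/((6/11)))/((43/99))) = 99940797/103243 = 968.02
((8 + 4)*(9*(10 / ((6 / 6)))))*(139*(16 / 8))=300240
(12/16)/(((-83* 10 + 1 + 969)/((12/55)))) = 9/7700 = 0.00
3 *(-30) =-90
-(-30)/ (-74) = -15/ 37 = -0.41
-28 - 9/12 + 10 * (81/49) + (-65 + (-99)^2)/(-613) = -3376391/120148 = -28.10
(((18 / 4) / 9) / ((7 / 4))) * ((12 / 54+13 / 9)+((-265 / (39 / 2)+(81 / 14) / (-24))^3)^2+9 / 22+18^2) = 534804842332279529903775225683 / 267396985964241484775424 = 2000040.65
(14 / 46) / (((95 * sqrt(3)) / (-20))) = -28 * sqrt(3) / 1311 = -0.04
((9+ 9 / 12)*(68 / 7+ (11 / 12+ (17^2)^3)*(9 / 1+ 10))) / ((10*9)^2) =500806311239 / 907200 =552035.18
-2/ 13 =-0.15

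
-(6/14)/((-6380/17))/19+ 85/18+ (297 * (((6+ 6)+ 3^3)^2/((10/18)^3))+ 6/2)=2634537.91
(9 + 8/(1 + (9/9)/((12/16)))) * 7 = 87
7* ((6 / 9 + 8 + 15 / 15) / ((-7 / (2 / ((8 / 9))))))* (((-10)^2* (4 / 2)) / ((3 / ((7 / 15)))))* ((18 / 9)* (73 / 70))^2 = -309082 / 105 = -2943.64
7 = 7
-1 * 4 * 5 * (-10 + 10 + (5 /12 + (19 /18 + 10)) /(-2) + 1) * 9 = 852.50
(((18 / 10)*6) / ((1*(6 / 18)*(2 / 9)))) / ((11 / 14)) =185.56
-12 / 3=-4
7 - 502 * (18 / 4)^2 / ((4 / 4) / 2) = -20324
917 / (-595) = -131 / 85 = -1.54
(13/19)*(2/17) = 26/323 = 0.08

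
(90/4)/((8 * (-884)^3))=-45/11052913664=-0.00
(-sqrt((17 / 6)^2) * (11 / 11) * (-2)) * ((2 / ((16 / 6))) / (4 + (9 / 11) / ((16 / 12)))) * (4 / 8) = 187 / 406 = 0.46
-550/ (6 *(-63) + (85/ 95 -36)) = 10450/ 7849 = 1.33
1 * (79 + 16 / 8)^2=6561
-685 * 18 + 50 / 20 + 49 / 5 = -123177 / 10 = -12317.70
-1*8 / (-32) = 1 / 4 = 0.25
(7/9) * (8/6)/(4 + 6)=14/135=0.10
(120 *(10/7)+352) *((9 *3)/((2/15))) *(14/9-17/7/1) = -4534200/49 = -92534.69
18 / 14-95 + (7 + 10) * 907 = 107277 / 7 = 15325.29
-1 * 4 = -4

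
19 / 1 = 19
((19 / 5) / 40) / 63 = 19 / 12600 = 0.00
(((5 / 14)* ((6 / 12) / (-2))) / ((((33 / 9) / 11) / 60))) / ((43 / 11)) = -2475 / 602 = -4.11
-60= -60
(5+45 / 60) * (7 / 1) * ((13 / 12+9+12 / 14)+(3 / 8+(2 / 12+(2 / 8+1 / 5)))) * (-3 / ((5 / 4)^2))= -230529 / 250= -922.12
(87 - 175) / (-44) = 2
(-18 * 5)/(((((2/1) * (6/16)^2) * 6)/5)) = -800/3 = -266.67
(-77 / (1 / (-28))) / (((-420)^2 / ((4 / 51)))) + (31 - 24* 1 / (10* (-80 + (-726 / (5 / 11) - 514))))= 324798443 / 10476675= 31.00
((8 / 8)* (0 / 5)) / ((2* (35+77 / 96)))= 0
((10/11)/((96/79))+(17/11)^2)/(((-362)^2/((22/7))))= 18217/242169312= 0.00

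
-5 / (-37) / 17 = 5 / 629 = 0.01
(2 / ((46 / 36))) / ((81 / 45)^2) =100 / 207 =0.48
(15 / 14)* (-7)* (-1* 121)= 1815 / 2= 907.50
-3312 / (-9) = 368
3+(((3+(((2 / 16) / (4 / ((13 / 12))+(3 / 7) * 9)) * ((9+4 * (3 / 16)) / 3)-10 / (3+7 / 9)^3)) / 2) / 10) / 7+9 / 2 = 7.52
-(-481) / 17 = 481 / 17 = 28.29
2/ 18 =1/ 9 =0.11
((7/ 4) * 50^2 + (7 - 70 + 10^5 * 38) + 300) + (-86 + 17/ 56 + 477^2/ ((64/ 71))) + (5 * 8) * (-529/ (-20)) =1817983681/ 448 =4057999.29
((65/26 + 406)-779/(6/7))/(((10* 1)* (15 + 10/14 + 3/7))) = -10507/3390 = -3.10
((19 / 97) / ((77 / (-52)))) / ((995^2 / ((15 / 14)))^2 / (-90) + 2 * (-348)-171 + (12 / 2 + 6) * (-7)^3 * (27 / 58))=2320812 / 166444316624199691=0.00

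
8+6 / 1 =14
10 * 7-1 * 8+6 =68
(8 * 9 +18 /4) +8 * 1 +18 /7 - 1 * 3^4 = 85 /14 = 6.07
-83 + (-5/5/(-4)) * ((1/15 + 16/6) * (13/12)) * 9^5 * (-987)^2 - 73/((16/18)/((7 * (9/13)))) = 44286861043331/1040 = 42583520233.97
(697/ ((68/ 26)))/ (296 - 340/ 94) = 25051/ 27484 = 0.91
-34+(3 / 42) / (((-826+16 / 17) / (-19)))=-6676053 / 196364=-34.00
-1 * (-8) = 8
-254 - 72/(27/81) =-470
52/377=4/29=0.14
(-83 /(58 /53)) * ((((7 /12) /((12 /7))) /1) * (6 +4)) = -258.08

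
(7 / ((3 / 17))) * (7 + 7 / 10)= 9163 / 30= 305.43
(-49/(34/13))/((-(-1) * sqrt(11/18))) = -1911 * sqrt(22)/374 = -23.97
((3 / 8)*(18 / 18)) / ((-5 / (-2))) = 3 / 20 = 0.15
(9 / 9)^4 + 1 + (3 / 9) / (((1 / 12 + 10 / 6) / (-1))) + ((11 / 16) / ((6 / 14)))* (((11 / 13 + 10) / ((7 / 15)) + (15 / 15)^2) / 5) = 34897 / 3640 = 9.59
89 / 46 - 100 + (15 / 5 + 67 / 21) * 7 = -7553 / 138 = -54.73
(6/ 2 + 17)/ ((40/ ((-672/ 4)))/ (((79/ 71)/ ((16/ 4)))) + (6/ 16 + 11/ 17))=4512480/ 37481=120.39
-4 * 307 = -1228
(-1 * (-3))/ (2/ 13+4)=13/ 18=0.72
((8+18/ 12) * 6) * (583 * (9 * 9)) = 2691711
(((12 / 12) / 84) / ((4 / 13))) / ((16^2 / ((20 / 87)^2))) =325 / 40690944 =0.00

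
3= 3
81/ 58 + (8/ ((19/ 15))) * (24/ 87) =3459/ 1102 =3.14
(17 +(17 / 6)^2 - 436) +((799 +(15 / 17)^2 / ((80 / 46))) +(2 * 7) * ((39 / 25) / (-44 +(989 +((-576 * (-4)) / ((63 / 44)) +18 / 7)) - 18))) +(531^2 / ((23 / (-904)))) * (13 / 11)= -2356279502854067969 / 179911690200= -13096867.14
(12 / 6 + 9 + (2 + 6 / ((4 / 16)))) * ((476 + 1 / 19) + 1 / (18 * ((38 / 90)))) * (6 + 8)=4686605 / 19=246663.42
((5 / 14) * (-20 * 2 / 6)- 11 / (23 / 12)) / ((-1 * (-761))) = -3922 / 367563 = -0.01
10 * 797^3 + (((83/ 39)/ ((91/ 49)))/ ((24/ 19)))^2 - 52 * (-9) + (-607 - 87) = 749571985669972417/ 148060224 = 5062615504.82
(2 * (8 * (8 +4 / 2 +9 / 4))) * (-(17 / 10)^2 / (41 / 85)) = -240737 / 205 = -1174.33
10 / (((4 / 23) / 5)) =575 / 2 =287.50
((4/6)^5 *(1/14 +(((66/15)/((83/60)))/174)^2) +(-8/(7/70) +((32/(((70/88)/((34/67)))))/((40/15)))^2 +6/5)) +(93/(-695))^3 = -699542331033556594658443/34652717543713207971375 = -20.19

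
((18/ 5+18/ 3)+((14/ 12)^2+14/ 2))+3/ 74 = 119891/ 6660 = 18.00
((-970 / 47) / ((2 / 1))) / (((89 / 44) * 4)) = -5335 / 4183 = -1.28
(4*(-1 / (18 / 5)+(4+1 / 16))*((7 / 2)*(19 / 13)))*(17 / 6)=1232245 / 5616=219.42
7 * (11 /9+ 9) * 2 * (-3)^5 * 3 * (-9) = 938952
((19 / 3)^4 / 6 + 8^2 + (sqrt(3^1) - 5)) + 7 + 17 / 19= sqrt(3) + 3093805 / 9234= 336.78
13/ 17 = 0.76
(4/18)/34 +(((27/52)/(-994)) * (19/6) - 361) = -5709689395/15816528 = -361.00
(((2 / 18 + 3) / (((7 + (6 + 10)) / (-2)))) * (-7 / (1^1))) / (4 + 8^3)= 98 / 26703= 0.00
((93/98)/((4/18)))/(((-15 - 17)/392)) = -837/16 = -52.31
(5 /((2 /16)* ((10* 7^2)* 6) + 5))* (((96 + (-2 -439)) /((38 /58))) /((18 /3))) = -3335 /2831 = -1.18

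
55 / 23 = 2.39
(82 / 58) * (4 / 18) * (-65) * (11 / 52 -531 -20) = 1957135 / 174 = 11247.90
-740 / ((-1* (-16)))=-185 / 4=-46.25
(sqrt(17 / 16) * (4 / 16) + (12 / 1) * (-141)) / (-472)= 423 / 118 - sqrt(17) / 7552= 3.58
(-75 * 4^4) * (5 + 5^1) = -192000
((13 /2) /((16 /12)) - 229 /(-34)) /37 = 1579 /5032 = 0.31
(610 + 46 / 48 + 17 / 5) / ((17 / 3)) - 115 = -4477 / 680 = -6.58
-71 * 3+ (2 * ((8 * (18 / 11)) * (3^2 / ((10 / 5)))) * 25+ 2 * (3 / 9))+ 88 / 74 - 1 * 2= 3336151 / 1221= 2732.31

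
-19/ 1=-19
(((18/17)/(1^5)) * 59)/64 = 531/544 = 0.98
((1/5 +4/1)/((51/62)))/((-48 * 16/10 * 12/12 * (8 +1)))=-217/29376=-0.01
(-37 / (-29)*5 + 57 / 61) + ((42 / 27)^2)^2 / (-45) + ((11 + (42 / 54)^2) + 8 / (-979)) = 9602794320034 / 511320348495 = 18.78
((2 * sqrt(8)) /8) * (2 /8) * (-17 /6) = -17 * sqrt(2) /48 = -0.50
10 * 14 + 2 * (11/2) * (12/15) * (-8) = 348/5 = 69.60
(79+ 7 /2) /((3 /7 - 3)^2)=12.48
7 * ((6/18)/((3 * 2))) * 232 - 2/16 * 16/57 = 15422/171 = 90.19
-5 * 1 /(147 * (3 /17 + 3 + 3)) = -17 /3087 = -0.01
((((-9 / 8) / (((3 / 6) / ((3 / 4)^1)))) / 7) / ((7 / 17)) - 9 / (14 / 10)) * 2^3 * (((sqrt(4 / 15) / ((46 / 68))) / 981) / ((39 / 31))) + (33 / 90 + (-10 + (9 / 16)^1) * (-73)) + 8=697.27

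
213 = 213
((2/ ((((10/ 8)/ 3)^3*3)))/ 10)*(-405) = -46656/ 125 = -373.25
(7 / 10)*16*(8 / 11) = 448 / 55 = 8.15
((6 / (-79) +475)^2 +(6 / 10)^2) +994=35347029044 / 156025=226547.21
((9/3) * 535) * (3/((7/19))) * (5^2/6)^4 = 3970703125/1008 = 3939189.61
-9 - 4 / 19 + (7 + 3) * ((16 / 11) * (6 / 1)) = 16315 / 209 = 78.06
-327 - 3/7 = -2292/7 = -327.43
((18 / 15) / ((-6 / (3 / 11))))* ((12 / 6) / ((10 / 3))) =-9 / 275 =-0.03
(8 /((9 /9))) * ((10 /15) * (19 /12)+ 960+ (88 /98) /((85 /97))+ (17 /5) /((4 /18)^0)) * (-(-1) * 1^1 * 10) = 579056456 /7497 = 77238.42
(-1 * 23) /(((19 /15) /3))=-1035 /19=-54.47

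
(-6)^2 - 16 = 20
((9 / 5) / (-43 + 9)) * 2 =-9 / 85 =-0.11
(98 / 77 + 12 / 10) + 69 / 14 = 5699 / 770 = 7.40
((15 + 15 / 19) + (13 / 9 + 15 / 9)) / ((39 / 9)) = 4.36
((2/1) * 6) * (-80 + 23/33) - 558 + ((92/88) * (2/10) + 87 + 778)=-70887/110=-644.43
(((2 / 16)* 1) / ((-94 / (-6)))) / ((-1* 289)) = -3 / 108664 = -0.00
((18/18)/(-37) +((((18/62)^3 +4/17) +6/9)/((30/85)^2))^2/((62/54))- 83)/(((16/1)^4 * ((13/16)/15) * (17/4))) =-0.00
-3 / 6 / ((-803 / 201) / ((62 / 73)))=6231 / 58619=0.11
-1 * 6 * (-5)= 30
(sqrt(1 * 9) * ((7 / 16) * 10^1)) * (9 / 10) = 189 / 16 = 11.81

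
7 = 7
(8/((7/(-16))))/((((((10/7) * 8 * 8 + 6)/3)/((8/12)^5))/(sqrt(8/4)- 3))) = 2048/9207- 2048 * sqrt(2)/27621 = 0.12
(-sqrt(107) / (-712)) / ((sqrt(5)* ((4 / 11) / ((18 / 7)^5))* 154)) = 59049* sqrt(535) / 104707610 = 0.01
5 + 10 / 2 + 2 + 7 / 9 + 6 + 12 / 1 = 30.78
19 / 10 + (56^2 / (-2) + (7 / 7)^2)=-1565.10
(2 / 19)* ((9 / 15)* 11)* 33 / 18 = 121 / 95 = 1.27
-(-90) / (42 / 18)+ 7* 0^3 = 270 / 7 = 38.57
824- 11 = 813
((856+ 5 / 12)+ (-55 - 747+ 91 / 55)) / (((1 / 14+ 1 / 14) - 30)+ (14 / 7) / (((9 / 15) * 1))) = -2.11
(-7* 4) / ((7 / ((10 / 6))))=-20 / 3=-6.67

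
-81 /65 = -1.25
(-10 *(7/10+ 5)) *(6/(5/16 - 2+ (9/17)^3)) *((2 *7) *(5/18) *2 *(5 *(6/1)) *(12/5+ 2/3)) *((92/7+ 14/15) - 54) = -2304036954112/362961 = -6347891.24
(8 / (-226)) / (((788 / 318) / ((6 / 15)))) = -636 / 111305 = -0.01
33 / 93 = 11 / 31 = 0.35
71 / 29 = 2.45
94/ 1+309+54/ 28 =5669/ 14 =404.93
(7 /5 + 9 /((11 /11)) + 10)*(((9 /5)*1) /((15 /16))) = 4896 /125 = 39.17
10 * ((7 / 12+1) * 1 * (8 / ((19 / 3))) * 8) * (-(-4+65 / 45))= 3680 / 9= 408.89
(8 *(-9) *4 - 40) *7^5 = -5512696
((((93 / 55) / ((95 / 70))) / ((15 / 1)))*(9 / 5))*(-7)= -27342 / 26125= -1.05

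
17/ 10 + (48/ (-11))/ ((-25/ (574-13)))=4981/ 50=99.62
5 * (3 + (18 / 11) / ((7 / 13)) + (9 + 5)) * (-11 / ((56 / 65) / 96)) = -6017700 / 49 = -122810.20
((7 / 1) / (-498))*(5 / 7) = -5 / 498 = -0.01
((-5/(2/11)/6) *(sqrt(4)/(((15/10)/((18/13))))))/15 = -22/39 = -0.56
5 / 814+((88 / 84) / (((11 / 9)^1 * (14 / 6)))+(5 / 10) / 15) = 121699 / 299145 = 0.41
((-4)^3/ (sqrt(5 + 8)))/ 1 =-64 * sqrt(13)/ 13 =-17.75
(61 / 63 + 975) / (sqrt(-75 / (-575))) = 61486*sqrt(69) / 189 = 2702.33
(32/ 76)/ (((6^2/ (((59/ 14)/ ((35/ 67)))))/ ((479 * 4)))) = 7573948/ 41895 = 180.78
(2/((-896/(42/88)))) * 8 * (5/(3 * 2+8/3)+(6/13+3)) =-315/9152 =-0.03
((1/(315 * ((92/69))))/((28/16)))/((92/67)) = 67/67620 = 0.00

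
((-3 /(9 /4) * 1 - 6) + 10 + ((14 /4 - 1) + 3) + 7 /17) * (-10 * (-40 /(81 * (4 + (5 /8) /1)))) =1400000 /152847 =9.16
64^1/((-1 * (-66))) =32/33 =0.97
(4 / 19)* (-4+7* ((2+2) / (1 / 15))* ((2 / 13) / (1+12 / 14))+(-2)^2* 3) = 28928 / 3211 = 9.01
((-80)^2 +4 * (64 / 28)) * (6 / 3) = 89728 / 7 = 12818.29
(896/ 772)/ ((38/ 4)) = 448/ 3667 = 0.12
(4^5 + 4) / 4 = 257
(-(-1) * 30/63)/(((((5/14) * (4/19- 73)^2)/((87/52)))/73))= 764237/24864957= 0.03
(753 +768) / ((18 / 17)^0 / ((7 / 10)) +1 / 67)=713349 / 677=1053.69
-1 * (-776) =776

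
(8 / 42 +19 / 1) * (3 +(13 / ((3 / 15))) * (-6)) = -51987 / 7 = -7426.71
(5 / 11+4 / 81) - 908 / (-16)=204053 / 3564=57.25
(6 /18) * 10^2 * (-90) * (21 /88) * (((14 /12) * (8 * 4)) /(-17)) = 1572.19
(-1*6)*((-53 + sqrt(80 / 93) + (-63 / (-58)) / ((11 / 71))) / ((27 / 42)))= 410774 / 957-112*sqrt(465) / 279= 420.57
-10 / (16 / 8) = -5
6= 6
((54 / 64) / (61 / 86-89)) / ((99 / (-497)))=21371 / 445456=0.05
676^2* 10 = 4569760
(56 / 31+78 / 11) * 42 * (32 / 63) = 194176 / 1023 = 189.81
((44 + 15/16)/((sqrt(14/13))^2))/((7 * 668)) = 9347/1047424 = 0.01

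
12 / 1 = 12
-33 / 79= -0.42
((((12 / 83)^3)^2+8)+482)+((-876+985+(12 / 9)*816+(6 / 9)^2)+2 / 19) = 94345510994068963 / 55906803846099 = 1687.55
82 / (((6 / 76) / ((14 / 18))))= 807.85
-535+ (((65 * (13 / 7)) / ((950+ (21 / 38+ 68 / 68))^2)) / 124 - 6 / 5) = -760657881475112 / 1418608509885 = -536.20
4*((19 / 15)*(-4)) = -304 / 15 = -20.27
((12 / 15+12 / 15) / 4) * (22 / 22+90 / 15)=14 / 5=2.80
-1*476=-476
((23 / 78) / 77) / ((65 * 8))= 23 / 3123120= 0.00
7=7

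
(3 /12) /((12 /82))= 41 /24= 1.71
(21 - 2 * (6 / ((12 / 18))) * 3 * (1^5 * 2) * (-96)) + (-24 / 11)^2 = 1257645 / 121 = 10393.76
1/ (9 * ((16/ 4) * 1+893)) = 1/ 8073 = 0.00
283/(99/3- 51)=-283/18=-15.72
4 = 4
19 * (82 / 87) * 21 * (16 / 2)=87248 / 29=3008.55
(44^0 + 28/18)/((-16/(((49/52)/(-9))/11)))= 0.00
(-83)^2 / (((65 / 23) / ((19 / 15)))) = 3010493 / 975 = 3087.69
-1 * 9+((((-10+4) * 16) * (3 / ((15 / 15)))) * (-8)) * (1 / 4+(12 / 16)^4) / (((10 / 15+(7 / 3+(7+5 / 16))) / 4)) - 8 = 5381 / 11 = 489.18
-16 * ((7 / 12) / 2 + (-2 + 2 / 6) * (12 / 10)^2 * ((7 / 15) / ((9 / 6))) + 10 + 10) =-7818 / 25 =-312.72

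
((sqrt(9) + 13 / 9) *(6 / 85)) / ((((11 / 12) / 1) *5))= 64 / 935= 0.07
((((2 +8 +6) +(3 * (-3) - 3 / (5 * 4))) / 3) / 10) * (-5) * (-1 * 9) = 411 / 40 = 10.28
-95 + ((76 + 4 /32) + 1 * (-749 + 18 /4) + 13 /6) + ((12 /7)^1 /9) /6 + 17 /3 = -380777 /504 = -755.51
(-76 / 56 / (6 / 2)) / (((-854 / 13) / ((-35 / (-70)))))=247 / 71736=0.00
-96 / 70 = -1.37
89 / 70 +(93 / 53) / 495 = 31219 / 24486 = 1.27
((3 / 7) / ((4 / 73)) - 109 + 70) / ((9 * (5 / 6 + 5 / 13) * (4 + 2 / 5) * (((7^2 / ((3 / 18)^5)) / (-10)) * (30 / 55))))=6305 / 202704768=0.00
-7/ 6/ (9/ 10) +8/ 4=19/ 27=0.70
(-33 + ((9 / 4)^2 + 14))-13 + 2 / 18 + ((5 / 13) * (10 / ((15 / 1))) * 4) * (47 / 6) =-35179 / 1872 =-18.79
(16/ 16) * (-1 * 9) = -9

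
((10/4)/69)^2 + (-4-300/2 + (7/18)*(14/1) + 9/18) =-2819545/19044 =-148.05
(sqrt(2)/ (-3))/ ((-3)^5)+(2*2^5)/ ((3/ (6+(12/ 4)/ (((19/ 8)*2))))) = sqrt(2)/ 729+2688/ 19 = 141.48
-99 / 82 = -1.21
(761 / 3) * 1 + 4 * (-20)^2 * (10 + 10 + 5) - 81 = 120518 / 3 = 40172.67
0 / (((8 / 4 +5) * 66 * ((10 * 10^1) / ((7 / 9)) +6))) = 0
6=6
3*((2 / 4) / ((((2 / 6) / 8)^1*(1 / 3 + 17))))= 27 / 13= 2.08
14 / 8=7 / 4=1.75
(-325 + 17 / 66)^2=459373489 / 4356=105457.64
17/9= 1.89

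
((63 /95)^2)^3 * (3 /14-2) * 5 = -0.76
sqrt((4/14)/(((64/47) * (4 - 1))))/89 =sqrt(1974)/14952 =0.00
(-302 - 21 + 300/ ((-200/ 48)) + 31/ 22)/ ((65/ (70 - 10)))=-51954/ 143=-363.31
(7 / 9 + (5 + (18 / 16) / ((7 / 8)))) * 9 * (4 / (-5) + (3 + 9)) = 712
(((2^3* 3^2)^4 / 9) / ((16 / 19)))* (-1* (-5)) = 17729280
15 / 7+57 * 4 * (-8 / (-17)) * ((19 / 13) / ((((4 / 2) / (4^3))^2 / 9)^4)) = 1750033407448461610227 / 1547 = 1131243314446322954.25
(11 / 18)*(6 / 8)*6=11 / 4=2.75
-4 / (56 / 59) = -59 / 14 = -4.21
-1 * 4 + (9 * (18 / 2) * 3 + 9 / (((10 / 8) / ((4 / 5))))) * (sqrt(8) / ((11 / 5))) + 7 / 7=-3 + 12438 * sqrt(2) / 55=316.82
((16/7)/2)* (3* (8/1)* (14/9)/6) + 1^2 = 73/9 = 8.11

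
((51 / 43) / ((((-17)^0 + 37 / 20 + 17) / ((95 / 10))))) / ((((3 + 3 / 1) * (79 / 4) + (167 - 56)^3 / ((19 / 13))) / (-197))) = -24179780 / 202364806513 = -0.00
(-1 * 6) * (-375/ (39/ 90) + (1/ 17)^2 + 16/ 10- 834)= 191356914/ 18785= 10186.69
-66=-66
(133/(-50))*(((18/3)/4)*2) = -399/50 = -7.98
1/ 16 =0.06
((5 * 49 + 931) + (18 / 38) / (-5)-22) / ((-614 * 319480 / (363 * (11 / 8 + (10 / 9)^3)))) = -212478274679 / 36226961769600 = -0.01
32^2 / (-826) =-512 / 413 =-1.24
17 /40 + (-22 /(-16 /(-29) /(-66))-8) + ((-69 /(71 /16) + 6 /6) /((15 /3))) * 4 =7419601 /2840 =2612.54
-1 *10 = -10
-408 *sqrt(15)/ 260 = -102 *sqrt(15)/ 65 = -6.08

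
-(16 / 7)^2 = -256 / 49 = -5.22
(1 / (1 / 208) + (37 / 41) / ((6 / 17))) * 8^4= 106080256 / 123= 862441.11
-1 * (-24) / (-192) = -1 / 8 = -0.12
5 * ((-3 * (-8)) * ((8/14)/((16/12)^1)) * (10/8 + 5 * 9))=16650/7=2378.57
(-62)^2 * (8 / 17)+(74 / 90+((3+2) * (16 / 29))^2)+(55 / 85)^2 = 19881564538 / 10937205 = 1817.79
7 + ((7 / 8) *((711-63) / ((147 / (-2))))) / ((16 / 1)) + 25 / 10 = 9.02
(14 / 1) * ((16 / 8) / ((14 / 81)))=162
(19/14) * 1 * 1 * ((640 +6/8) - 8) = 48089/56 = 858.73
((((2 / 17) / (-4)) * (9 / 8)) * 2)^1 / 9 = -1 / 136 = -0.01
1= 1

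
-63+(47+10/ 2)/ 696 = -10949/ 174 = -62.93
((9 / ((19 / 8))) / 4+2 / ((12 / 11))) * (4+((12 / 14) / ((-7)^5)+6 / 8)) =13.21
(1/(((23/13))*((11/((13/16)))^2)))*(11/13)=0.00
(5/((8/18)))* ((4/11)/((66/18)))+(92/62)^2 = 385771/116281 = 3.32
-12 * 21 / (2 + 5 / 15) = -108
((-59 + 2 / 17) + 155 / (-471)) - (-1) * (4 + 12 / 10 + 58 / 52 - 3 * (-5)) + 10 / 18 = -116604299 / 3122730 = -37.34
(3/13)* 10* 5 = 150/13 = 11.54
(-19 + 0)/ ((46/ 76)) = -722/ 23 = -31.39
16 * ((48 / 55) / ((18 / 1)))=128 / 165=0.78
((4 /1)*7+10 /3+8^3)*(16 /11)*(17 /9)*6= 886720 /99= 8956.77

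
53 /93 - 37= -3388 /93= -36.43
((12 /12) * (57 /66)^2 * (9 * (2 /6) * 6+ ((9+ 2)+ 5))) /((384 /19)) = 116603 /92928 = 1.25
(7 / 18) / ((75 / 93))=217 / 450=0.48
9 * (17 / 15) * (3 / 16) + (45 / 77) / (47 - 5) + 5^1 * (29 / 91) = 1973071 / 560560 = 3.52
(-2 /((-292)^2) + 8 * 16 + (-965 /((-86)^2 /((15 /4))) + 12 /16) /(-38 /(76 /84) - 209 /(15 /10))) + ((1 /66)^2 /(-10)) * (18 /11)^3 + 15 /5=9046926494843257851 /69061330960145920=131.00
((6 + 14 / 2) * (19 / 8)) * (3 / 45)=247 / 120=2.06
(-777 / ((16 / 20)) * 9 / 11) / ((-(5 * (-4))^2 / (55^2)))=384615 / 64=6009.61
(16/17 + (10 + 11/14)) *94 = 131177/119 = 1102.33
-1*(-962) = 962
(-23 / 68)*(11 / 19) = -253 / 1292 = -0.20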